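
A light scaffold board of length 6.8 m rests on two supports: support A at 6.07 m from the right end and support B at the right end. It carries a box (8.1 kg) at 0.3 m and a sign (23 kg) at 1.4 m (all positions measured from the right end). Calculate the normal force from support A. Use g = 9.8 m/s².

R_A ≈ 55.9 N

About support B:
Box: 8.1 × 9.8 = 79.38 N down at 0.3 m → arm 0.3 m, τ = 79.38 × 0.3 = 23.81 N·m counterclockwise.
Sign: 23 × 9.8 = 225.4 N down at 1.4 m → arm 1.4 m, τ = 225.4 × 1.4 = 315.6 N·m counterclockwise.
Net load moment about support B = 339.4 N·m counterclockwise.
Reaction R at support A is upward at 6.07 m, arm 6.07 m → moment R × 6.07 clockwise.
Balancing moments: R × 6.07 = 339.4, giving R = 55.9 N.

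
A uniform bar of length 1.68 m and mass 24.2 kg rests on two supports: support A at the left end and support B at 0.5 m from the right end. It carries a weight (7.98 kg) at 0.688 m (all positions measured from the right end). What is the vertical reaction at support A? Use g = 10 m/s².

R_A ≈ 82.4 N

Choose support B as the axis so its reaction then has zero moment arm.
Beam weight: 24.2 × 10 = 242 N down at 0.84 m → arm 0.34 m, τ = 242 × 0.34 = 82.28 N·m counterclockwise.
Weight: 7.98 × 10 = 79.8 N down at 0.688 m → arm 0.188 m, τ = 79.8 × 0.188 = 15 N·m counterclockwise.
Net load moment about support B = 97.28 N·m counterclockwise.
Reaction R at support A is upward at 1.68 m, arm 1.18 m → moment R × 1.18 clockwise.
Balancing moments: R × 1.18 = 97.28, giving R = 82.4 N.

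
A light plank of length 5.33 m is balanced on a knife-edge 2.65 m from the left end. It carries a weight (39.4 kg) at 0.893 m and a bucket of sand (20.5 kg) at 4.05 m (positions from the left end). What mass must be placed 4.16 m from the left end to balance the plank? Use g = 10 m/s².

Take moments about the knife-edge (at 2.65 m from the left end).
Weight: 39.4 × 10 = 394 N down at 0.893 m → arm 1.757 m, τ = 394 × 1.757 = 692.3 N·m counterclockwise.
Bucket of sand: 20.5 × 10 = 205 N down at 4.05 m → arm 1.4 m, τ = 205 × 1.4 = 287 N·m clockwise.
Net moment of known loads = 405.3 N·m counterclockwise.
An unknown mass m at 4.16 m has arm 1.51 m; its moment is m·g·1.51 clockwise.
Στ = 0 ⇒ m × 10 × 1.51 = 405.3 ⇒ m = 405.3 / (10 × 1.51) = 26.8 kg.

m ≈ 26.8 kg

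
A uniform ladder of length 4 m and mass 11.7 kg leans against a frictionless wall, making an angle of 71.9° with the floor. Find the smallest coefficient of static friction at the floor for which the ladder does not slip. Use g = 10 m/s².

Take moments about the foot of the ladder.
Ladder weight 11.7×10 = 117 N acts at 2 m along the ladder; its horizontal arm is 2·cos71.9° = 0.6214 m → τ = 72.7 N·m clockwise.
Wall normal N acts horizontally at the top; its moment arm is the height L sinθ = 4·sin71.9° = 3.802 m, counterclockwise.
Balancing moments: N × 3.802 = 72.7, giving N = 19.12 N.
ΣFx = 0 ⇒ f = N_wall = 19.12 N. ΣFy = 0 ⇒ N_floor = 117 N.
μ_min = f / N_floor = 19.12 / 117 = 0.163.

μ_min ≈ 0.163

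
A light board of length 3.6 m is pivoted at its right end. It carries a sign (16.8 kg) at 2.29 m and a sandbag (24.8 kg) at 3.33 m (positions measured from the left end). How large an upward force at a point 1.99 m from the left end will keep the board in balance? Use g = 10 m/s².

F ≈ 178 N

About the right end:
Sign: 16.8 × 10 = 168 N down at 2.29 m → arm 1.31 m, τ = 168 × 1.31 = 220.1 N·m counterclockwise.
Sandbag: 24.8 × 10 = 248 N down at 3.33 m → arm 0.27 m, τ = 248 × 0.27 = 66.96 N·m counterclockwise.
Net moment of the loads = 287.1 N·m counterclockwise.
The upward force F acts at a point 1.99 m from the left end, arm 1.61 m, giving F × 1.61 clockwise.
For rotational equilibrium, F × 1.61 = 287.1, so F = 287.1 / 1.61 = 178 N.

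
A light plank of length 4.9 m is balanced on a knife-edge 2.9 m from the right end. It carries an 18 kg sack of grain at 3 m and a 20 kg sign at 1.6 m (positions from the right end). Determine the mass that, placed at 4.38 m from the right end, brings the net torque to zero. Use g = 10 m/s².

m ≈ 16.4 kg

About the knife-edge (at 2.9 m from the right end):
Sack of grain: 18 × 10 = 180 N down at 3 m → arm 0.1 m, τ = 180 × 0.1 = 18 N·m counterclockwise.
Sign: 20 × 10 = 200 N down at 1.6 m → arm 1.3 m, τ = 200 × 1.3 = 260 N·m clockwise.
Net moment of known loads = 242 N·m clockwise.
An unknown mass m at 4.38 m has arm 1.48 m; its moment is m·g·1.48 counterclockwise.
For rotational equilibrium, m × 10 × 1.48 = 242, so m = 242 / (10 × 1.48) = 16.4 kg.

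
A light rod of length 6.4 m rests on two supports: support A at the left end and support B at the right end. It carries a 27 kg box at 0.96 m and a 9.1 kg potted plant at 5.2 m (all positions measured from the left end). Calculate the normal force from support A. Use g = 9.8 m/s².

R_A ≈ 242 N

Sum moments about support B (its reaction then has zero moment arm).
Box: 27 × 9.8 = 264.6 N down at 0.96 m → arm 5.44 m, τ = 264.6 × 5.44 = 1439 N·m counterclockwise.
Potted plant: 9.1 × 9.8 = 89.18 N down at 5.2 m → arm 1.2 m, τ = 89.18 × 1.2 = 107 N·m counterclockwise.
Net load moment about support B = 1546 N·m counterclockwise.
Reaction R at support A is upward at 0 m, arm 6.4 m → moment R × 6.4 clockwise.
Στ = 0 ⇒ R × 6.4 = 1546 ⇒ R = 242 N.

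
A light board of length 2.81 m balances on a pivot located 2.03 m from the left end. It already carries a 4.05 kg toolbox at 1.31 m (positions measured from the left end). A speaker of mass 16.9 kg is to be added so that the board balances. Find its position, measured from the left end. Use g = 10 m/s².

x ≈ 2.2 m from the left end

About the pivot (at 2.03 m from the left end):
Toolbox: 4.05 × 10 = 40.5 N down at 1.31 m → arm 0.72 m, τ = 40.5 × 0.72 = 29.16 N·m counterclockwise.
Net moment of existing loads = 29.16 N·m counterclockwise.
The speaker weighs 16.9 × 10 = 169 N and must supply an equal clockwise moment, so its lever arm about the pivot is 29.16 / 169 = 0.173 m.
That puts it at 2.03 + 0.173 = 2.2 m from the left end.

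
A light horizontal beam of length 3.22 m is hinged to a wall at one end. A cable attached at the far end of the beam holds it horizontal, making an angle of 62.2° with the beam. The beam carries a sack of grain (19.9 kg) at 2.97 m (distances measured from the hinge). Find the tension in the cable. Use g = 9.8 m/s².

T ≈ 203 N

Sum moments about the hinge (the unknown hinge reaction has zero arm there).
Sack of grain: 19.9 × 9.8 = 195 N down at 2.97 m → arm 2.97 m, τ = 195 × 2.97 = 579.2 N·m clockwise.
Total clockwise load moment = 579.2 N·m.
The cable tension T acts at 3.22 m; only its component perpendicular to the beam, T sinθ, produces torque. sin 62.2° = 0.8846.
Στ = 0 ⇒ T × 3.22 × 0.8846 = 579.2 ⇒ T = 579.2 / 2.848 = 203 N.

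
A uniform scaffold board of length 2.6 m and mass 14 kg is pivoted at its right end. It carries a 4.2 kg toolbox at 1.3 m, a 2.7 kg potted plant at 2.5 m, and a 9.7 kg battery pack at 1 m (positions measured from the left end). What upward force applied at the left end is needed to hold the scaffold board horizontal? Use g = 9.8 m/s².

About the right end:
Beam weight: 14 × 9.8 = 137.2 N down at 1.3 m → arm 1.3 m, τ = 137.2 × 1.3 = 178.4 N·m counterclockwise.
Toolbox: 4.2 × 9.8 = 41.16 N down at 1.3 m → arm 1.3 m, τ = 41.16 × 1.3 = 53.51 N·m counterclockwise.
Potted plant: 2.7 × 9.8 = 26.46 N down at 2.5 m → arm 0.1 m, τ = 26.46 × 0.1 = 2.646 N·m counterclockwise.
Battery pack: 9.7 × 9.8 = 95.06 N down at 1 m → arm 1.6 m, τ = 95.06 × 1.6 = 152.1 N·m counterclockwise.
Net moment of the loads = 386.7 N·m counterclockwise.
The upward force F acts at the left end, arm 2.6 m, giving F × 2.6 clockwise.
For rotational equilibrium, F × 2.6 = 386.7, so F = 386.7 / 2.6 = 149 N.

F ≈ 149 N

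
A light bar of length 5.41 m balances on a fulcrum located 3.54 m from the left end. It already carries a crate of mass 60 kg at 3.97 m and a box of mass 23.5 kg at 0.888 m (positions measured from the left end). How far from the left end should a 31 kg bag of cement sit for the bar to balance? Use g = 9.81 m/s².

Take moments about the fulcrum (at 3.54 m from the left end).
Crate: 60 × 9.81 = 588.6 N down at 3.97 m → arm 0.43 m, τ = 588.6 × 0.43 = 253.1 N·m clockwise.
Box: 23.5 × 9.81 = 230.5 N down at 0.888 m → arm 2.652 m, τ = 230.5 × 2.652 = 611.3 N·m counterclockwise.
Net moment of existing loads = 358.2 N·m counterclockwise.
The bag of cement weighs 31 × 9.81 = 304.1 N and must supply an equal clockwise moment, so its lever arm about the fulcrum is 358.2 / 304.1 = 1.18 m.
That puts it at 3.54 + 1.18 = 4.72 m from the left end.

x ≈ 4.72 m from the left end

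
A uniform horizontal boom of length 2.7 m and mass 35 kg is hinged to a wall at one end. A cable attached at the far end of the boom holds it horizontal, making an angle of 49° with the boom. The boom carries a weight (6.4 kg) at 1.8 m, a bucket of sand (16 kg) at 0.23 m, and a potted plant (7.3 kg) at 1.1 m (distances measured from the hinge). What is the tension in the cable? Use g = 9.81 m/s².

Taking torques about the hinge:
Beam weight: 35 × 9.81 = 343.4 N down at 1.35 m → arm 1.35 m, τ = 343.4 × 1.35 = 463.6 N·m clockwise.
Weight: 6.4 × 9.81 = 62.78 N down at 1.8 m → arm 1.8 m, τ = 62.78 × 1.8 = 113 N·m clockwise.
Bucket of sand: 16 × 9.81 = 157 N down at 0.23 m → arm 0.23 m, τ = 157 × 0.23 = 36.11 N·m clockwise.
Potted plant: 7.3 × 9.81 = 71.61 N down at 1.1 m → arm 1.1 m, τ = 71.61 × 1.1 = 78.77 N·m clockwise.
Total clockwise load moment = 691.5 N·m.
The cable tension T acts at 2.7 m; only its component perpendicular to the boom, T sinθ, produces torque. sin 49° = 0.7547.
Setting net torque to zero: T × 2.7 × 0.7547 = 691.5 → T = 691.5 / 2.038 = 339 N.

T ≈ 339 N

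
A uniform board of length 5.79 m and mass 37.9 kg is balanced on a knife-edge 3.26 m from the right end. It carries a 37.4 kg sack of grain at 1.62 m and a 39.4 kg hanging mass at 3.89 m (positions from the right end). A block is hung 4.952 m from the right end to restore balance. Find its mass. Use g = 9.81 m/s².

Choose the knife-edge (at 3.26 m from the right end) as the axis so the support reaction has zero arm there.
Beam weight: 37.9 × 9.81 = 371.8 N down at 2.895 m → arm 0.365 m, τ = 371.8 × 0.365 = 135.7 N·m clockwise.
Sack of grain: 37.4 × 9.81 = 366.9 N down at 1.62 m → arm 1.64 m, τ = 366.9 × 1.64 = 601.7 N·m clockwise.
Hanging mass: 39.4 × 9.81 = 386.5 N down at 3.89 m → arm 0.63 m, τ = 386.5 × 0.63 = 243.5 N·m counterclockwise.
Net moment of known loads = 493.9 N·m clockwise.
An unknown mass m at 4.952 m has arm 1.692 m; its moment is m·g·1.692 counterclockwise.
Setting net torque to zero: m × 9.81 × 1.692 = 493.9 → m = 493.9 / (9.81 × 1.692) = 29.8 kg.

m ≈ 29.8 kg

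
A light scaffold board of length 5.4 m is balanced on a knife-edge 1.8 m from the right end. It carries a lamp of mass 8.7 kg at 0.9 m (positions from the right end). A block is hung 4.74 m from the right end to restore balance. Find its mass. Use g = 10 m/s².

Taking torques about the knife-edge (at 1.8 m from the right end):
Lamp: 8.7 × 10 = 87 N down at 0.9 m → arm 0.9 m, τ = 87 × 0.9 = 78.3 N·m clockwise.
Net moment of known loads = 78.3 N·m clockwise.
An unknown mass m at 4.74 m has arm 2.94 m; its moment is m·g·2.94 counterclockwise.
Στ = 0 ⇒ m × 10 × 2.94 = 78.3 ⇒ m = 78.3 / (10 × 2.94) = 2.66 kg.

m ≈ 2.66 kg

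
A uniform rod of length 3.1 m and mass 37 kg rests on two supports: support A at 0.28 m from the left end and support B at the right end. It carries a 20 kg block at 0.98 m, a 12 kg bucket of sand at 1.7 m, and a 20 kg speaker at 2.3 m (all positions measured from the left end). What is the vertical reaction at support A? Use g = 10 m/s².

R_A ≈ 470 N

About support B:
Beam weight: 37 × 10 = 370 N down at 1.55 m → arm 1.55 m, τ = 370 × 1.55 = 573.5 N·m counterclockwise.
Block: 20 × 10 = 200 N down at 0.98 m → arm 2.12 m, τ = 200 × 2.12 = 424 N·m counterclockwise.
Bucket of sand: 12 × 10 = 120 N down at 1.7 m → arm 1.4 m, τ = 120 × 1.4 = 168 N·m counterclockwise.
Speaker: 20 × 10 = 200 N down at 2.3 m → arm 0.8 m, τ = 200 × 0.8 = 160 N·m counterclockwise.
Net load moment about support B = 1326 N·m counterclockwise.
Reaction R at support A is upward at 0.28 m, arm 2.82 m → moment R × 2.82 clockwise.
Στ = 0 ⇒ R × 2.82 = 1326 ⇒ R = 470 N.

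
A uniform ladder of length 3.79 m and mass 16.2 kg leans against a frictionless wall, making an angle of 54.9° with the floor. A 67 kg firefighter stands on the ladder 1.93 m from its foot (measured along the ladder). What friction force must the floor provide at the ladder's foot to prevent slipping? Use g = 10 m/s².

f ≈ 297 N

Take moments about the foot of the ladder.
Ladder weight 16.2×10 = 162 N acts at 1.895 m along the ladder; its horizontal arm is 1.895·cos54.9° = 1.09 m → τ = 176.6 N·m clockwise.
Firefighter: 67×10 = 670 N at 1.93 m → arm 1.11 m → τ = 743.7 N·m clockwise.
Wall normal N acts horizontally at the top; its moment arm is the height L sinθ = 3.79·sin54.9° = 3.101 m, counterclockwise.
Balancing moments: N × 3.101 = 920.3, giving N = 297 N.
ΣFx = 0: friction at the foot balances the wall's push, so f = N_wall = 297 N.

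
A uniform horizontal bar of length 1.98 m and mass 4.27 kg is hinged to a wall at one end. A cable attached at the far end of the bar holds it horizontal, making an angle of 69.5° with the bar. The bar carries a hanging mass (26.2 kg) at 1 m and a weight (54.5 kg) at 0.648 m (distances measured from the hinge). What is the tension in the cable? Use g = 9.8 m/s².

T ≈ 347 N

About the hinge:
Beam weight: 4.27 × 9.8 = 41.85 N down at 0.99 m → arm 0.99 m, τ = 41.85 × 0.99 = 41.43 N·m clockwise.
Hanging mass: 26.2 × 9.8 = 256.8 N down at 1 m → arm 1 m, τ = 256.8 × 1 = 256.8 N·m clockwise.
Weight: 54.5 × 9.8 = 534.1 N down at 0.648 m → arm 0.648 m, τ = 534.1 × 0.648 = 346.1 N·m clockwise.
Total clockwise load moment = 644.3 N·m.
The cable tension T acts at 1.98 m; only its component perpendicular to the bar, T sinθ, produces torque. sin 69.5° = 0.9367.
Setting net torque to zero: T × 1.98 × 0.9367 = 644.3 → T = 644.3 / 1.855 = 347 N.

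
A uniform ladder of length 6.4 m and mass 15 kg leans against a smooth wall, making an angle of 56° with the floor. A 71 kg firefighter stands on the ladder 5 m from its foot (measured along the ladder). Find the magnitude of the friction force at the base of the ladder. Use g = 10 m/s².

About the foot of the ladder:
Ladder weight 15×10 = 150 N acts at 3.2 m along the ladder; its horizontal arm is 3.2·cos56° = 1.789 m → τ = 268.3 N·m clockwise.
Firefighter: 71×10 = 710 N at 5 m → arm 2.796 m → τ = 1985 N·m clockwise.
Wall normal N acts horizontally at the top; its moment arm is the height L sinθ = 6.4·sin56° = 5.306 m, counterclockwise.
Setting net torque to zero: N × 5.306 = 2253 → N = 425 N.
ΣFx = 0: friction at the foot balances the wall's push, so f = N_wall = 425 N.

f ≈ 425 N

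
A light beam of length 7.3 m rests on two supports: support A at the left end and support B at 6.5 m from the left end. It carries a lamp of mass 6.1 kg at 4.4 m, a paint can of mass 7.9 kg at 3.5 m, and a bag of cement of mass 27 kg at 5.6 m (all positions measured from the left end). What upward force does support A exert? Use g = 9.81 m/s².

Taking torques about support B:
Lamp: 6.1 × 9.81 = 59.84 N down at 4.4 m → arm 2.1 m, τ = 59.84 × 2.1 = 125.7 N·m counterclockwise.
Paint can: 7.9 × 9.81 = 77.5 N down at 3.5 m → arm 3 m, τ = 77.5 × 3 = 232.5 N·m counterclockwise.
Bag of cement: 27 × 9.81 = 264.9 N down at 5.6 m → arm 0.9 m, τ = 264.9 × 0.9 = 238.4 N·m counterclockwise.
Net load moment about support B = 596.6 N·m counterclockwise.
Reaction R at support A is upward at 0 m, arm 6.5 m → moment R × 6.5 clockwise.
Balancing moments: R × 6.5 = 596.6, giving R = 91.8 N.

R_A ≈ 91.8 N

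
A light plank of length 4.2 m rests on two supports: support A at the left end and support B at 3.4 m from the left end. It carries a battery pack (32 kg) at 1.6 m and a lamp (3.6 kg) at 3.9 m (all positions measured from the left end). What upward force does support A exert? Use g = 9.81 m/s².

Sum moments about support B (its reaction then has zero moment arm).
Battery pack: 32 × 9.81 = 313.9 N down at 1.6 m → arm 1.8 m, τ = 313.9 × 1.8 = 565 N·m counterclockwise.
Lamp: 3.6 × 9.81 = 35.32 N down at 3.9 m → arm 0.5 m, τ = 35.32 × 0.5 = 17.66 N·m clockwise.
Net load moment about support B = 547.3 N·m counterclockwise.
Reaction R at support A is upward at 0 m, arm 3.4 m → moment R × 3.4 clockwise.
Setting net torque to zero: R × 3.4 = 547.3 → R = 161 N.

R_A ≈ 161 N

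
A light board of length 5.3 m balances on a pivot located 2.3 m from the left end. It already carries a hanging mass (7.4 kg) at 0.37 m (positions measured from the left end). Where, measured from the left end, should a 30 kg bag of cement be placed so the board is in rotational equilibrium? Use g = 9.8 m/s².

x ≈ 2.78 m from the left end

Choose the pivot (at 2.3 m from the left end) as the axis so the support reaction has zero arm there.
Hanging mass: 7.4 × 9.8 = 72.52 N down at 0.37 m → arm 1.93 m, τ = 72.52 × 1.93 = 140 N·m counterclockwise.
Net moment of existing loads = 140 N·m counterclockwise.
The bag of cement weighs 30 × 9.8 = 294 N and must supply an equal clockwise moment, so its lever arm about the pivot is 140 / 294 = 0.476 m.
That puts it at 2.3 + 0.476 = 2.78 m from the left end.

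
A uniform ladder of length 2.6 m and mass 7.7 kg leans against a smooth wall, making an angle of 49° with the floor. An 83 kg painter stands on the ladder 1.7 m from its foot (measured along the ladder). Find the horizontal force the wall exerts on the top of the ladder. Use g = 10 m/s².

N_wall ≈ 505 N

Sum moments about the foot of the ladder (the floor normal and friction both act there and drop out).
Ladder weight 7.7×10 = 77 N acts at 1.3 m along the ladder; its horizontal arm is 1.3·cos49° = 0.8529 m → τ = 65.67 N·m clockwise.
Painter: 83×10 = 830 N at 1.7 m → arm 1.115 m → τ = 925.5 N·m clockwise.
Wall normal N acts horizontally at the top; its moment arm is the height L sinθ = 2.6·sin49° = 1.962 m, counterclockwise.
Balancing moments: N × 1.962 = 991.2, giving N = 505 N.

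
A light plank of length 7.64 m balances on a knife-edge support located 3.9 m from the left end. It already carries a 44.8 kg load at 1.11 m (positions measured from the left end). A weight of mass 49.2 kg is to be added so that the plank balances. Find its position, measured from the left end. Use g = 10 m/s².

x ≈ 6.44 m from the left end

Take moments about the knife-edge support (at 3.9 m from the left end).
Load: 44.8 × 10 = 448 N down at 1.11 m → arm 2.79 m, τ = 448 × 2.79 = 1250 N·m counterclockwise.
Net moment of existing loads = 1250 N·m counterclockwise.
The weight weighs 49.2 × 10 = 492 N and must supply an equal clockwise moment, so its lever arm about the knife-edge support is 1250 / 492 = 2.54 m.
That puts it at 3.9 + 2.54 = 6.44 m from the left end.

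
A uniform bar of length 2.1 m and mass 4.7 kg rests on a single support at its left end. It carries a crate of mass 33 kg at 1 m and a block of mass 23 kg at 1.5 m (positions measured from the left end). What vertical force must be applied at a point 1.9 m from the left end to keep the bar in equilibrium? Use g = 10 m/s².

Sum moments about the left end (the unknown pivot reaction has zero arm there).
Beam weight: 4.7 × 10 = 47 N down at 1.05 m → arm 1.05 m, τ = 47 × 1.05 = 49.35 N·m clockwise.
Crate: 33 × 10 = 330 N down at 1 m → arm 1 m, τ = 330 × 1 = 330 N·m clockwise.
Block: 23 × 10 = 230 N down at 1.5 m → arm 1.5 m, τ = 230 × 1.5 = 345 N·m clockwise.
Net moment of the loads = 724.4 N·m clockwise.
The upward force F acts at a point 1.9 m from the left end, arm 1.9 m, giving F × 1.9 counterclockwise.
For rotational equilibrium, F × 1.9 = 724.4, so F = 724.4 / 1.9 = 381 N.

F ≈ 381 N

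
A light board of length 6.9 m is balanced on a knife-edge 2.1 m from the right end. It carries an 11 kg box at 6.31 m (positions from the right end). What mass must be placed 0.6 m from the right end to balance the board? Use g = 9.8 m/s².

Take moments about the knife-edge (at 2.1 m from the right end).
Box: 11 × 9.8 = 107.8 N down at 6.31 m → arm 4.21 m, τ = 107.8 × 4.21 = 453.8 N·m counterclockwise.
Net moment of known loads = 453.8 N·m counterclockwise.
An unknown mass m at 0.6 m has arm 1.5 m; its moment is m·g·1.5 clockwise.
Balancing moments: m × 9.8 × 1.5 = 453.8, giving m = 453.8 / (9.8 × 1.5) = 30.9 kg.

m ≈ 30.9 kg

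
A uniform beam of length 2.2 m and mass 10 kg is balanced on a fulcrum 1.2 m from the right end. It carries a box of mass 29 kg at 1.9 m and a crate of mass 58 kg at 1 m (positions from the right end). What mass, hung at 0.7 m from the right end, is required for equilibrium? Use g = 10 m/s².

m ≈ 15.4 kg

About the fulcrum (at 1.2 m from the right end):
Beam weight: 10 × 10 = 100 N down at 1.1 m → arm 0.1 m, τ = 100 × 0.1 = 10 N·m clockwise.
Box: 29 × 10 = 290 N down at 1.9 m → arm 0.7 m, τ = 290 × 0.7 = 203 N·m counterclockwise.
Crate: 58 × 10 = 580 N down at 1 m → arm 0.2 m, τ = 580 × 0.2 = 116 N·m clockwise.
Net moment of known loads = 77 N·m counterclockwise.
An unknown mass m at 0.7 m has arm 0.5 m; its moment is m·g·0.5 clockwise.
For rotational equilibrium, m × 10 × 0.5 = 77, so m = 77 / (10 × 0.5) = 15.4 kg.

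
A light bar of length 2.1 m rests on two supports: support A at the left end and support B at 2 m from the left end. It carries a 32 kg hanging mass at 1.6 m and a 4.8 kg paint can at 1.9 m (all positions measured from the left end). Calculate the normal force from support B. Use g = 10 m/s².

R_B ≈ 302 N

Take moments about support A.
Hanging mass: 32 × 10 = 320 N down at 1.6 m → arm 1.6 m, τ = 320 × 1.6 = 512 N·m clockwise.
Paint can: 4.8 × 10 = 48 N down at 1.9 m → arm 1.9 m, τ = 48 × 1.9 = 91.2 N·m clockwise.
Net load moment about support A = 603.2 N·m clockwise.
Reaction R at support B is upward at 2 m, arm 2 m → moment R × 2 counterclockwise.
Setting net torque to zero: R × 2 = 603.2 → R = 302 N.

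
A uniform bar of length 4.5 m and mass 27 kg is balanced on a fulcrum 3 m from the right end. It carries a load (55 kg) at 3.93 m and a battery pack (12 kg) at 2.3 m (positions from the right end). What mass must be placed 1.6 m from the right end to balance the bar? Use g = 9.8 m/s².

m ≈ 16.1 kg

Choose the fulcrum (at 3 m from the right end) as the axis so the support reaction has zero arm there.
Beam weight: 27 × 9.8 = 264.6 N down at 2.25 m → arm 0.75 m, τ = 264.6 × 0.75 = 198.5 N·m clockwise.
Load: 55 × 9.8 = 539 N down at 3.93 m → arm 0.93 m, τ = 539 × 0.93 = 501.3 N·m counterclockwise.
Battery pack: 12 × 9.8 = 117.6 N down at 2.3 m → arm 0.7 m, τ = 117.6 × 0.7 = 82.32 N·m clockwise.
Net moment of known loads = 220.5 N·m counterclockwise.
An unknown mass m at 1.6 m has arm 1.4 m; its moment is m·g·1.4 clockwise.
For rotational equilibrium, m × 9.8 × 1.4 = 220.5, so m = 220.5 / (9.8 × 1.4) = 16.1 kg.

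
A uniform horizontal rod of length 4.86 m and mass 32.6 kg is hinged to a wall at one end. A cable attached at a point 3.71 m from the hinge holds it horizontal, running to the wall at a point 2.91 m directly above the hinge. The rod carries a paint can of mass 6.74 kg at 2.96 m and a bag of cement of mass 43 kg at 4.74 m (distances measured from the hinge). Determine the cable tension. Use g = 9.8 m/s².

T ≈ 1300 N

Taking torques about the hinge:
Beam weight: 32.6 × 9.8 = 319.5 N down at 2.43 m → arm 2.43 m, τ = 319.5 × 2.43 = 776.4 N·m clockwise.
Paint can: 6.74 × 9.8 = 66.05 N down at 2.96 m → arm 2.96 m, τ = 66.05 × 2.96 = 195.5 N·m clockwise.
Bag of cement: 43 × 9.8 = 421.4 N down at 4.74 m → arm 4.74 m, τ = 421.4 × 4.74 = 1997 N·m clockwise.
Total clockwise load moment = 2969 N·m.
The cable tension T acts at 3.71 m; only its component perpendicular to the rod, T sinθ, produces torque. sinθ = h/√(h²+d²) = 2.91/√(2.91²+3.71²) = 0.6172.
Setting net torque to zero: T × 3.71 × 0.6172 = 2969 → T = 2969 / 2.29 = 1300 N.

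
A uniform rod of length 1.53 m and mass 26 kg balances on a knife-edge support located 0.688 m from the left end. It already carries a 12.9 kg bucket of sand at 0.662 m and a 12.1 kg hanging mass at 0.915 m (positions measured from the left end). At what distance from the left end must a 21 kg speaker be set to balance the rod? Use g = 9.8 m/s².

x ≈ 0.478 m from the left end

About the knife-edge support (at 0.688 m from the left end):
Beam weight: 26 × 9.8 = 254.8 N down at 0.765 m → arm 0.077 m, τ = 254.8 × 0.077 = 19.62 N·m clockwise.
Bucket of sand: 12.9 × 9.8 = 126.4 N down at 0.662 m → arm 0.026 m, τ = 126.4 × 0.026 = 3.286 N·m counterclockwise.
Hanging mass: 12.1 × 9.8 = 118.6 N down at 0.915 m → arm 0.227 m, τ = 118.6 × 0.227 = 26.92 N·m clockwise.
Net moment of existing loads = 43.25 N·m clockwise.
The speaker weighs 21 × 9.8 = 205.8 N and must supply an equal counterclockwise moment, so its lever arm about the knife-edge support is 43.25 / 205.8 = 0.21 m.
That puts it at 0.688 − 0.21 = 0.478 m from the left end.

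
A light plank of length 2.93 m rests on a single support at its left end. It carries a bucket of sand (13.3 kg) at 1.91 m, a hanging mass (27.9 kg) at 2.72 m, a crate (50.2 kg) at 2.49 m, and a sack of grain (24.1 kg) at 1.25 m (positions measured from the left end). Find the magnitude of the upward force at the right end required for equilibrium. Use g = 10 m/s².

Choose the left end as the axis so the unknown pivot reaction has zero arm there.
Bucket of sand: 13.3 × 10 = 133 N down at 1.91 m → arm 1.91 m, τ = 133 × 1.91 = 254 N·m clockwise.
Hanging mass: 27.9 × 10 = 279 N down at 2.72 m → arm 2.72 m, τ = 279 × 2.72 = 758.9 N·m clockwise.
Crate: 50.2 × 10 = 502 N down at 2.49 m → arm 2.49 m, τ = 502 × 2.49 = 1250 N·m clockwise.
Sack of grain: 24.1 × 10 = 241 N down at 1.25 m → arm 1.25 m, τ = 241 × 1.25 = 301.2 N·m clockwise.
Net moment of the loads = 2564 N·m clockwise.
The upward force F acts at the right end, arm 2.93 m, giving F × 2.93 counterclockwise.
Balancing moments: F × 2.93 = 2564, giving F = 2564 / 2.93 = 875 N.

F ≈ 875 N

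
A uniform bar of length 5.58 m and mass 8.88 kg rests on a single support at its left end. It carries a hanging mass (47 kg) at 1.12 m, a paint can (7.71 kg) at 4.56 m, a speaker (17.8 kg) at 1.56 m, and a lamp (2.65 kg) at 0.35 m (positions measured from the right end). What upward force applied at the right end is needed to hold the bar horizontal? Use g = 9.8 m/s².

Choose the left end as the axis so the unknown pivot reaction has zero arm there.
Beam weight: 8.88 × 9.8 = 87.02 N down at 2.79 m → arm 2.79 m, τ = 87.02 × 2.79 = 242.8 N·m clockwise.
Hanging mass: 47 × 9.8 = 460.6 N down at 1.12 m → arm 4.46 m, τ = 460.6 × 4.46 = 2054 N·m clockwise.
Paint can: 7.71 × 9.8 = 75.56 N down at 4.56 m → arm 1.02 m, τ = 75.56 × 1.02 = 77.07 N·m clockwise.
Speaker: 17.8 × 9.8 = 174.4 N down at 1.56 m → arm 4.02 m, τ = 174.4 × 4.02 = 701.1 N·m clockwise.
Lamp: 2.65 × 9.8 = 25.97 N down at 0.35 m → arm 5.23 m, τ = 25.97 × 5.23 = 135.8 N·m clockwise.
Net moment of the loads = 3211 N·m clockwise.
The upward force F acts at the right end, arm 5.58 m, giving F × 5.58 counterclockwise.
Στ = 0 ⇒ F × 5.58 = 3211 ⇒ F = 3211 / 5.58 = 575 N.

F ≈ 575 N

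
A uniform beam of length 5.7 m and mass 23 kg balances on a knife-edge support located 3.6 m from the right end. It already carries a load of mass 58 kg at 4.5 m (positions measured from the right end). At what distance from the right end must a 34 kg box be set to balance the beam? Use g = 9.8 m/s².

Choose the knife-edge support (at 3.6 m from the right end) as the axis so the support reaction has zero arm there.
Beam weight: 23 × 9.8 = 225.4 N down at 2.85 m → arm 0.75 m, τ = 225.4 × 0.75 = 169.1 N·m clockwise.
Load: 58 × 9.8 = 568.4 N down at 4.5 m → arm 0.9 m, τ = 568.4 × 0.9 = 511.6 N·m counterclockwise.
Net moment of existing loads = 342.5 N·m counterclockwise.
The box weighs 34 × 9.8 = 333.2 N and must supply an equal clockwise moment, so its lever arm about the knife-edge support is 342.5 / 333.2 = 1.03 m.
That puts it at 3.6 − 1.03 = 2.57 m from the right end.

x ≈ 2.57 m from the right end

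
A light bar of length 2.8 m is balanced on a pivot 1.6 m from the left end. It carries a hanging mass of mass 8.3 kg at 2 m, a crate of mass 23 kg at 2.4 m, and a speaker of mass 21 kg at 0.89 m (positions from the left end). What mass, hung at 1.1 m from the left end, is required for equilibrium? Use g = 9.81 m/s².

Sum moments about the pivot (at 1.6 m from the left end) (the support reaction has zero arm there).
Hanging mass: 8.3 × 9.81 = 81.42 N down at 2 m → arm 0.4 m, τ = 81.42 × 0.4 = 32.57 N·m clockwise.
Crate: 23 × 9.81 = 225.6 N down at 2.4 m → arm 0.8 m, τ = 225.6 × 0.8 = 180.5 N·m clockwise.
Speaker: 21 × 9.81 = 206 N down at 0.89 m → arm 0.71 m, τ = 206 × 0.71 = 146.3 N·m counterclockwise.
Net moment of known loads = 66.77 N·m clockwise.
An unknown mass m at 1.1 m has arm 0.5 m; its moment is m·g·0.5 counterclockwise.
Balancing moments: m × 9.81 × 0.5 = 66.77, giving m = 66.77 / (9.81 × 0.5) = 13.6 kg.

m ≈ 13.6 kg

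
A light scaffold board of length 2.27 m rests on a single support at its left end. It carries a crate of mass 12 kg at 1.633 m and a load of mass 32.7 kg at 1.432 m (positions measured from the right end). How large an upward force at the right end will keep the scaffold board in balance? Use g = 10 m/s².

Take moments about the left end.
Crate: 12 × 10 = 120 N down at 1.633 m → arm 0.637 m, τ = 120 × 0.637 = 76.44 N·m clockwise.
Load: 32.7 × 10 = 327 N down at 1.432 m → arm 0.838 m, τ = 327 × 0.838 = 274 N·m clockwise.
Net moment of the loads = 350.4 N·m clockwise.
The upward force F acts at the right end, arm 2.27 m, giving F × 2.27 counterclockwise.
Balancing moments: F × 2.27 = 350.4, giving F = 350.4 / 2.27 = 154 N.

F ≈ 154 N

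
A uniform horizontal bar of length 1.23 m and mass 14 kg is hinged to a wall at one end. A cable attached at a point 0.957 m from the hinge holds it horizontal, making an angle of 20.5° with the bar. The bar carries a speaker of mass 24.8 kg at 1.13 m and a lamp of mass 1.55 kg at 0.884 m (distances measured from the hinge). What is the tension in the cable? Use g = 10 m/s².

T ≈ 1130 N

Choose the hinge as the axis so the unknown hinge reaction has zero arm there.
Beam weight: 14 × 10 = 140 N down at 0.615 m → arm 0.615 m, τ = 140 × 0.615 = 86.1 N·m clockwise.
Speaker: 24.8 × 10 = 248 N down at 1.13 m → arm 1.13 m, τ = 248 × 1.13 = 280.2 N·m clockwise.
Lamp: 1.55 × 10 = 15.5 N down at 0.884 m → arm 0.884 m, τ = 15.5 × 0.884 = 13.7 N·m clockwise.
Total clockwise load moment = 380 N·m.
The cable tension T acts at 0.957 m; only its component perpendicular to the bar, T sinθ, produces torque. sin 20.5° = 0.3502.
Στ = 0 ⇒ T × 0.957 × 0.3502 = 380 ⇒ T = 380 / 0.3351 = 1130 N.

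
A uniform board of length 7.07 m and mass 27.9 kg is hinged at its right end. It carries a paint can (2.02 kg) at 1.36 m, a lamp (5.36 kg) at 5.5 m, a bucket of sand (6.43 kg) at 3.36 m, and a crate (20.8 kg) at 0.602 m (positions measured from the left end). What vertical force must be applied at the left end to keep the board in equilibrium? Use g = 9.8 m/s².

F ≈ 384 N

Take moments about the right end.
Beam weight: 27.9 × 9.8 = 273.4 N down at 3.535 m → arm 3.535 m, τ = 273.4 × 3.535 = 966.5 N·m counterclockwise.
Paint can: 2.02 × 9.8 = 19.8 N down at 1.36 m → arm 5.71 m, τ = 19.8 × 5.71 = 113.1 N·m counterclockwise.
Lamp: 5.36 × 9.8 = 52.53 N down at 5.5 m → arm 1.57 m, τ = 52.53 × 1.57 = 82.47 N·m counterclockwise.
Bucket of sand: 6.43 × 9.8 = 63.01 N down at 3.36 m → arm 3.71 m, τ = 63.01 × 3.71 = 233.8 N·m counterclockwise.
Crate: 20.8 × 9.8 = 203.8 N down at 0.602 m → arm 6.468 m, τ = 203.8 × 6.468 = 1318 N·m counterclockwise.
Net moment of the loads = 2714 N·m counterclockwise.
The upward force F acts at the left end, arm 7.07 m, giving F × 7.07 clockwise.
Στ = 0 ⇒ F × 7.07 = 2714 ⇒ F = 2714 / 7.07 = 384 N.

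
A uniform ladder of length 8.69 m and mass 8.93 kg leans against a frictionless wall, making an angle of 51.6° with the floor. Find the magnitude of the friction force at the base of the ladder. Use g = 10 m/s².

Taking torques about the foot of the ladder:
Ladder weight 8.93×10 = 89.3 N acts at 4.345 m along the ladder; its horizontal arm is 4.345·cos51.6° = 2.699 m → τ = 241 N·m clockwise.
Wall normal N acts horizontally at the top; its moment arm is the height L sinθ = 8.69·sin51.6° = 6.81 m, counterclockwise.
For rotational equilibrium, N × 6.81 = 241, so N = 35.4 N.
ΣFx = 0: friction at the foot balances the wall's push, so f = N_wall = 35.4 N.

f ≈ 35.4 N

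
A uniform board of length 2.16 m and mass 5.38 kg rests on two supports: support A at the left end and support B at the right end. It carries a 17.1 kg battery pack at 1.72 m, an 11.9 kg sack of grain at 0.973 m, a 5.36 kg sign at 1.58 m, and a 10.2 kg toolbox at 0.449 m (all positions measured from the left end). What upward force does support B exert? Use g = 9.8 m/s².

R_B ≈ 272 N

Sum moments about support A (its reaction then has zero moment arm).
Beam weight: 5.38 × 9.8 = 52.72 N down at 1.08 m → arm 1.08 m, τ = 52.72 × 1.08 = 56.94 N·m clockwise.
Battery pack: 17.1 × 9.8 = 167.6 N down at 1.72 m → arm 1.72 m, τ = 167.6 × 1.72 = 288.3 N·m clockwise.
Sack of grain: 11.9 × 9.8 = 116.6 N down at 0.973 m → arm 0.973 m, τ = 116.6 × 0.973 = 113.5 N·m clockwise.
Sign: 5.36 × 9.8 = 52.53 N down at 1.58 m → arm 1.58 m, τ = 52.53 × 1.58 = 83 N·m clockwise.
Toolbox: 10.2 × 9.8 = 99.96 N down at 0.449 m → arm 0.449 m, τ = 99.96 × 0.449 = 44.88 N·m clockwise.
Net load moment about support A = 586.6 N·m clockwise.
Reaction R at support B is upward at 2.16 m, arm 2.16 m → moment R × 2.16 counterclockwise.
Στ = 0 ⇒ R × 2.16 = 586.6 ⇒ R = 272 N.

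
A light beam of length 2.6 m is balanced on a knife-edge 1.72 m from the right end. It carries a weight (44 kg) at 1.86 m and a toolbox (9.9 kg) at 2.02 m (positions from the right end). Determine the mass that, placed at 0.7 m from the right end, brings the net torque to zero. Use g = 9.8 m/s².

m ≈ 8.95 kg

Take moments about the knife-edge (at 1.72 m from the right end).
Weight: 44 × 9.8 = 431.2 N down at 1.86 m → arm 0.14 m, τ = 431.2 × 0.14 = 60.37 N·m counterclockwise.
Toolbox: 9.9 × 9.8 = 97.02 N down at 2.02 m → arm 0.3 m, τ = 97.02 × 0.3 = 29.11 N·m counterclockwise.
Net moment of known loads = 89.48 N·m counterclockwise.
An unknown mass m at 0.7 m has arm 1.02 m; its moment is m·g·1.02 clockwise.
Balancing moments: m × 9.8 × 1.02 = 89.48, giving m = 89.48 / (9.8 × 1.02) = 8.95 kg.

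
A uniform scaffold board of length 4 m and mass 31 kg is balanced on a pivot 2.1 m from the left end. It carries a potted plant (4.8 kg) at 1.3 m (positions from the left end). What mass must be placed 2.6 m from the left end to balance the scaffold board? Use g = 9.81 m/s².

Taking torques about the pivot (at 2.1 m from the left end):
Beam weight: 31 × 9.81 = 304.1 N down at 2 m → arm 0.1 m, τ = 304.1 × 0.1 = 30.41 N·m counterclockwise.
Potted plant: 4.8 × 9.81 = 47.09 N down at 1.3 m → arm 0.8 m, τ = 47.09 × 0.8 = 37.67 N·m counterclockwise.
Net moment of known loads = 68.08 N·m counterclockwise.
An unknown mass m at 2.6 m has arm 0.5 m; its moment is m·g·0.5 clockwise.
Balancing moments: m × 9.81 × 0.5 = 68.08, giving m = 68.08 / (9.81 × 0.5) = 13.9 kg.

m ≈ 13.9 kg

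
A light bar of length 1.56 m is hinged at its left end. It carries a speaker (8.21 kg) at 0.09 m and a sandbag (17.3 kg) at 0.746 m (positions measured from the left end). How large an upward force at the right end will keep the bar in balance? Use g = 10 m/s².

Taking torques about the left end:
Speaker: 8.21 × 10 = 82.1 N down at 0.09 m → arm 0.09 m, τ = 82.1 × 0.09 = 7.389 N·m clockwise.
Sandbag: 17.3 × 10 = 173 N down at 0.746 m → arm 0.746 m, τ = 173 × 0.746 = 129.1 N·m clockwise.
Net moment of the loads = 136.5 N·m clockwise.
The upward force F acts at the right end, arm 1.56 m, giving F × 1.56 counterclockwise.
For rotational equilibrium, F × 1.56 = 136.5, so F = 136.5 / 1.56 = 87.5 N.

F ≈ 87.5 N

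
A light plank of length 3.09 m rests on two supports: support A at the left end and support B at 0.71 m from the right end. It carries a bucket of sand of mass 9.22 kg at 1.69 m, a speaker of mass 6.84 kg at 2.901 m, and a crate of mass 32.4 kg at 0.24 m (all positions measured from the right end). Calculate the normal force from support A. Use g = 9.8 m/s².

About support B:
Bucket of sand: 9.22 × 9.8 = 90.36 N down at 1.69 m → arm 0.98 m, τ = 90.36 × 0.98 = 88.55 N·m counterclockwise.
Speaker: 6.84 × 9.8 = 67.03 N down at 2.901 m → arm 2.191 m, τ = 67.03 × 2.191 = 146.9 N·m counterclockwise.
Crate: 32.4 × 9.8 = 317.5 N down at 0.24 m → arm 0.47 m, τ = 317.5 × 0.47 = 149.2 N·m clockwise.
Net load moment about support B = 86.25 N·m counterclockwise.
Reaction R at support A is upward at 3.09 m, arm 2.38 m → moment R × 2.38 clockwise.
Setting net torque to zero: R × 2.38 = 86.25 → R = 36.2 N.

R_A ≈ 36.2 N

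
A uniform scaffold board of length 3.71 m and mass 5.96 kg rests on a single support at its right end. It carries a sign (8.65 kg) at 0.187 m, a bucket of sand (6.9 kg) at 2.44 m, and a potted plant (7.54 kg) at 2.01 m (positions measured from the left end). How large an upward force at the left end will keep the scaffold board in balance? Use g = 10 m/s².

Taking torques about the right end:
Beam weight: 5.96 × 10 = 59.6 N down at 1.855 m → arm 1.855 m, τ = 59.6 × 1.855 = 110.6 N·m counterclockwise.
Sign: 8.65 × 10 = 86.5 N down at 0.187 m → arm 3.523 m, τ = 86.5 × 3.523 = 304.7 N·m counterclockwise.
Bucket of sand: 6.9 × 10 = 69 N down at 2.44 m → arm 1.27 m, τ = 69 × 1.27 = 87.63 N·m counterclockwise.
Potted plant: 7.54 × 10 = 75.4 N down at 2.01 m → arm 1.7 m, τ = 75.4 × 1.7 = 128.2 N·m counterclockwise.
Net moment of the loads = 631.1 N·m counterclockwise.
The upward force F acts at the left end, arm 3.71 m, giving F × 3.71 clockwise.
Balancing moments: F × 3.71 = 631.1, giving F = 631.1 / 3.71 = 170 N.

F ≈ 170 N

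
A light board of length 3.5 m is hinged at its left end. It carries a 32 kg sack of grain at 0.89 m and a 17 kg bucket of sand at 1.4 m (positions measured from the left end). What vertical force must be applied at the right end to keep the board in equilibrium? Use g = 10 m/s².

Choose the left end as the axis so the unknown pivot reaction has zero arm there.
Sack of grain: 32 × 10 = 320 N down at 0.89 m → arm 0.89 m, τ = 320 × 0.89 = 284.8 N·m clockwise.
Bucket of sand: 17 × 10 = 170 N down at 1.4 m → arm 1.4 m, τ = 170 × 1.4 = 238 N·m clockwise.
Net moment of the loads = 522.8 N·m clockwise.
The upward force F acts at the right end, arm 3.5 m, giving F × 3.5 counterclockwise.
Setting net torque to zero: F × 3.5 = 522.8 → F = 522.8 / 3.5 = 149 N.

F ≈ 149 N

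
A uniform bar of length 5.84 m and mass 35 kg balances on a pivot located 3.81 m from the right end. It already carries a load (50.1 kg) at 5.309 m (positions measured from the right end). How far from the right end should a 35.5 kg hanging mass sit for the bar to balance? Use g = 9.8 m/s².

x ≈ 2.57 m from the right end

Take moments about the pivot (at 3.81 m from the right end).
Beam weight: 35 × 9.8 = 343 N down at 2.92 m → arm 0.89 m, τ = 343 × 0.89 = 305.3 N·m clockwise.
Load: 50.1 × 9.8 = 491 N down at 5.309 m → arm 1.499 m, τ = 491 × 1.499 = 736 N·m counterclockwise.
Net moment of existing loads = 430.7 N·m counterclockwise.
The hanging mass weighs 35.5 × 9.8 = 347.9 N and must supply an equal clockwise moment, so its lever arm about the pivot is 430.7 / 347.9 = 1.24 m.
That puts it at 3.81 − 1.24 = 2.57 m from the right end.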